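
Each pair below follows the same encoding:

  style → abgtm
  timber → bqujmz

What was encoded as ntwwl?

flood

Compare letters: s→a is +8, t→b is +8, y→g is +8 — a constant shift. It's a constant shift of +8 (ROT8).
Decoding ntwwl: n−8=f, t−8=l, w−8=o, w−8=o, l−8=d.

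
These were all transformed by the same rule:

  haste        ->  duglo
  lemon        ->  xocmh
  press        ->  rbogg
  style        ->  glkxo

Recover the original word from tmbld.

forth

This is an affine cipher: with a=0,…,z=25, each position x becomes (5x+20) mod 26.
Reversing it on tmbld: t(19)→21·(19−20)≡5=f; m(12)→21·(12−20)≡14=o; b(1)→21·(1−20)≡17=r; l(11)→21·(11−20)≡19=t; d(3)→21·(3−20)≡7=h (all mod 26).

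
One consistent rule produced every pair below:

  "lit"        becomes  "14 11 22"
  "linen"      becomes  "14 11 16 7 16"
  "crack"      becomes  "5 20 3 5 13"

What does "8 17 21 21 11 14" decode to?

l is letter #12 and maps to 14: an offset of 2. The number is (letter's place in the alphabet, a=1) + 2.
Reversing it on 8 17 21 21 11 14: 8→(8−2)÷1=6=f, 17→(17−2)÷1=15=o, 21→(21−2)÷1=19=s, 21→(21−2)÷1=19=s, 11→(11−2)÷1=9=i, 14→(14−2)÷1=12=l.

fossil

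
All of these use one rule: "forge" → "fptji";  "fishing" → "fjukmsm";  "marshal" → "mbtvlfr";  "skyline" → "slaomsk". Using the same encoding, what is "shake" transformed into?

sicni

In forge: f→f is +0, o→p is +1, r→t is +2, g→j is +3 — the shift increases by 1 each position. Each letter shifts forward by its position index (0, 1, 2, …) — the shift grows by one for each successive letter.
For shake: s+0=s, h+1=i, a+2=c, k+3=n, e+4=i.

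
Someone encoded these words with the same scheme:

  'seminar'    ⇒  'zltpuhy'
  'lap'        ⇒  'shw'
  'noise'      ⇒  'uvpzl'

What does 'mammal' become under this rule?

thtths

Compare letters: s→z is +7, e→l is +7, m→t is +7 — a constant shift. Each letter is shifted forward by 7 in the alphabet (a Caesar shift of +7).
On mammal: m+7=t, a+7=h, m+7=t, m+7=t, a+7=h, l+7=s.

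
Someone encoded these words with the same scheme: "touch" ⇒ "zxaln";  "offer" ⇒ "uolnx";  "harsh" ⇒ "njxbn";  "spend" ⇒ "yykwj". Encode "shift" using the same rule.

A repeating key of period 2 is used — shifts +6, +9 over and over.
For shift: s+6=y, h+9=q, i+6=o, f+9=o, t+6=z.

yqooz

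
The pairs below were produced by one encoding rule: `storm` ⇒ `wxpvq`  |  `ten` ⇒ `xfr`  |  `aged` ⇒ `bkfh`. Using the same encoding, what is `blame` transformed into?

fpbqf

The shift depends on letter class: consonant s→w is +4, but vowel o→p is +1. The rule splits by letter class: vowels +1, consonants +4.
Applying it to blame: b(cons)+4=f, l(cons)+4=p, a(vowel)+1=b, m(cons)+4=q, e(vowel)+1=f.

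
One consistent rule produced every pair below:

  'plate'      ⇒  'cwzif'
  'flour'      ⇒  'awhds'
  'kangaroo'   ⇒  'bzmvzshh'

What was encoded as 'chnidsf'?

posture

This is an affine cipher: with a=0,…,z=25, each position x becomes (21x+25) mod 26.
Reversing it on chnidsf: c(2)→5·(2−25)≡15=p; h(7)→5·(7−25)≡14=o; n(13)→5·(13−25)≡18=s; i(8)→5·(8−25)≡19=t; d(3)→5·(3−25)≡20=u; s(18)→5·(18−25)≡17=r; f(5)→5·(5−25)≡4=e (all mod 26).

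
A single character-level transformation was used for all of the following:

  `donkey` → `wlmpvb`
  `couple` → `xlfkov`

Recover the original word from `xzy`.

cab

Each pair mirrors across the alphabet (d↔w, o↔l, n↔m): positions sum to 25. This is the alphabet-reversal cipher (Atbash): a becomes z, b becomes y, etc.
Reversing it on xzy: x↔c, z↔a, y↔b.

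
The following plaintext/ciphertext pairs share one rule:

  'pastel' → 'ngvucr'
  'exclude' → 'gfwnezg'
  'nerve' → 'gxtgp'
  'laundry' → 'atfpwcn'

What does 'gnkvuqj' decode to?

hostile

Read the word backwards and shift each letter +2.
Reversing it on gnkvuqj: shift back: g−2=e, n−2=l, k−2=i, v−2=t, u−2=s, q−2=o, j−2=h → elitsoh; then reverse → hostile.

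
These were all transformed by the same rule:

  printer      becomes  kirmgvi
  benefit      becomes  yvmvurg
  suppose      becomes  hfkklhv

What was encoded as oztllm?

Each pair mirrors across the alphabet (p↔k, r↔i, i↔r): positions sum to 25. This is the alphabet-reversal cipher (Atbash): a becomes z, b becomes y, etc.
Reversing it on oztllm: o↔l, z↔a, t↔g, l↔o, l↔o, m↔n.

lagoon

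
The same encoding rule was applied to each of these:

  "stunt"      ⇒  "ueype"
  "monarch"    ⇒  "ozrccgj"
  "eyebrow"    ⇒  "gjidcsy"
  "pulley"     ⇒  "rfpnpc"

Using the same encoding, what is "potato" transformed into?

rzxces

Shifts by position in stunt: pos 0: s→u (+2), pos 1: t→e (+11), pos 2: u→y (+4), pos 3: n→p (+2), pos 4: t→e (+11) — repeating every 3. It's a Vigenère-style cipher with numeric key [2,11,4]: position i shifts by key[i mod 3].
Applying it to potato: p+2=r, o+11=z, t+4=x, a+2=c, t+11=e, o+4=s.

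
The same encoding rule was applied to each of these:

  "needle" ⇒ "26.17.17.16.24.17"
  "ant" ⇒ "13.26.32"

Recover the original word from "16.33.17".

due

n is letter #14 and maps to 26: an offset of 12. The number is (letter's place in the alphabet, a=1) + 12.
Decoding 16.33.17: 16→(16−12)÷1=4=d, 33→(33−12)÷1=21=u, 17→(17−12)÷1=5=e.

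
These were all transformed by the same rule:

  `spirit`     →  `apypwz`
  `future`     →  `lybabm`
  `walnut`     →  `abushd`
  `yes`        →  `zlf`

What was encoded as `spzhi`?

The output letters match the input read backwards, each shifted +7: spirit reversed is tirips. The word is reversed, then every letter is shifted forward by 7.
Reversing it on spzhi: shift back: s−7=l, p−7=i, z−7=s, h−7=a, i−7=b → lisab; then reverse → basil.

basil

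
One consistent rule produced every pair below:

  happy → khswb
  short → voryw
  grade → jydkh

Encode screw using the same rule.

Shifts by position in happy: pos 0: h→k (+3), pos 1: a→h (+7), pos 2: p→s (+3), pos 3: p→w (+7) — repeating every 2. The shifts repeat in a cycle of length 2: positions 0,1,… shift by +3, +7, then the pattern repeats.
For screw: s+3=v, c+7=j, r+3=u, e+7=l, w+3=z.

vjulz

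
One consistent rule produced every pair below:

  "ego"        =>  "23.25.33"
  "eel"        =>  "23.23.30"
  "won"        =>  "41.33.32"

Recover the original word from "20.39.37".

e is letter #5 and maps to 23: an offset of 18. Each letter is replaced by its alphabet position (a=1..z=26) + 18.
Decoding 20.39.37: 20→(20−18)÷1=2=b, 39→(39−18)÷1=21=u, 37→(37−18)÷1=19=s.

bus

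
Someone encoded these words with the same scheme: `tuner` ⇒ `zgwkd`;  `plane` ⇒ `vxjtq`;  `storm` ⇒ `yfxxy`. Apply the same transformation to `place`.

vxjiq

Shifts by position in tuner: pos 0: t→z (+6), pos 1: u→g (+12), pos 2: n→w (+9), pos 3: e→k (+6), pos 4: r→d (+12) — repeating every 3. The shifts repeat in a cycle of length 3: positions 0,1,… shift by +6, +12, +9, then the pattern repeats.
Applying it to place: p+6=v, l+12=x, a+9=j, c+6=i, e+12=q.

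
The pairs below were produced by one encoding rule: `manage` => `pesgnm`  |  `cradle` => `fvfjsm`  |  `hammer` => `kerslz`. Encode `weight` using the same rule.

zinmob

In manage: m→p is +3, a→e is +4, n→s is +5, a→g is +6 — the shift increases by 1 each position. Letter i (0-indexed) is shifted by i+3, so successive shifts are 3, 4, 5, ….
On weight: w+3=z, e+4=i, i+5=n, g+6=m, h+7=o, t+8=b.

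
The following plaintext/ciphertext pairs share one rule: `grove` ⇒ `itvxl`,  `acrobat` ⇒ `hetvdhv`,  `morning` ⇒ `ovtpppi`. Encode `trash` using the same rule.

vthuj

The shift depends on letter class: consonant g→i is +2, but vowel o→v is +7. Vowels shift forward by 7 and consonants shift forward by 2.
For trash: t(cons)+2=v, r(cons)+2=t, a(vowel)+7=h, s(cons)+2=u, h(cons)+2=j.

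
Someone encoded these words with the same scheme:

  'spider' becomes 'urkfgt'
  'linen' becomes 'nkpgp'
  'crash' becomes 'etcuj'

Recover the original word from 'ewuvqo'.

Compare letters: s→u is +2, p→r is +2, i→k is +2 — a constant shift. Every letter moves 2 places later in the alphabet, wrapping around z→a.
Decoding ewuvqo: e−2=c, w−2=u, u−2=s, v−2=t, q−2=o, o−2=m.

custom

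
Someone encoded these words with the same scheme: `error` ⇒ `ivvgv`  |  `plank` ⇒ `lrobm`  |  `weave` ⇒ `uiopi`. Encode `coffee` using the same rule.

ygnnii

e(4)→i(8) and r(17)→v(21) fit y≡5x+14 (mod 26); the inverse of 5 mod 26 is 21. This is an affine cipher: with a=0,…,z=25, each position x becomes (5x+14) mod 26.
On coffee: c(2)→5·2+14≡24=y; o(14)→5·14+14≡6=g; f(5)→5·5+14≡13=n; f(5)→5·5+14≡13=n; e(4)→5·4+14≡8=i; e(4)→5·4+14≡8=i (all mod 26).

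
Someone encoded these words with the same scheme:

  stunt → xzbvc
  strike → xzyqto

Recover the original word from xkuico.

senate

In stunt: s→x is +5, t→z is +6, u→b is +7, n→v is +8 — the shift increases by 1 each position. Letter i (0-indexed) is shifted by i+5, so successive shifts are 5, 6, 7, ….
Reversing it on xkuico: x−5=s, k−6=e, u−7=n, i−8=a, c−9=t, o−10=e.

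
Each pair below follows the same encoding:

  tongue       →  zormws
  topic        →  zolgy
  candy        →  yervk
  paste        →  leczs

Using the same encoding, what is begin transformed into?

t(19)→z(25) and o(14)→o(14) fit y≡23x+4 (mod 26); the inverse of 23 mod 26 is 17. This is an affine cipher: with a=0,…,z=25, each position x becomes (23x+4) mod 26.
For begin: b(1)→23·1+4≡1=b; e(4)→23·4+4≡18=s; g(6)→23·6+4≡12=m; i(8)→23·8+4≡6=g; n(13)→23·13+4≡17=r (all mod 26).

bsmgr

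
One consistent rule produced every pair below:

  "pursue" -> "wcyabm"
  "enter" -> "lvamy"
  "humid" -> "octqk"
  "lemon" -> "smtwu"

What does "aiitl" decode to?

The shifts repeat in a cycle of length 2: positions 0,1,… shift by +7, +8, then the pattern repeats.
Decoding aiitl: a−7=t, i−8=a, i−7=b, t−8=l, l−7=e.

table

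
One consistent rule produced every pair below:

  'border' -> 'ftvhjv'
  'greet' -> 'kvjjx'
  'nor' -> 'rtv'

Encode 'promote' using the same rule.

The shift depends on letter class: consonant b→f is +4, but vowel o→t is +5. The rule splits by letter class: vowels +5, consonants +4.
On promote: p(cons)+4=t, r(cons)+4=v, o(vowel)+5=t, m(cons)+4=q, o(vowel)+5=t, t(cons)+4=x, e(vowel)+5=j.

tvtqtxj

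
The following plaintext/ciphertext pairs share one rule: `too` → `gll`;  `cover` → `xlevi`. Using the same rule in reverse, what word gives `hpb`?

Each pair mirrors across the alphabet (t↔g, o↔l, o↔l): positions sum to 25. Each letter is replaced by its mirror in the alphabet: a↔z, b↔y, c↔x, and so on (the Atbash cipher).
Undoing it on hpb: h↔s, p↔k, b↔y.

sky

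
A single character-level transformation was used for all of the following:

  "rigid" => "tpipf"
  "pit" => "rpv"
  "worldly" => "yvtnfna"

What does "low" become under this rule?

The rule splits by letter class: vowels +7, consonants +2.
On low: l(cons)+2=n, o(vowel)+7=v, w(cons)+2=y.

nvy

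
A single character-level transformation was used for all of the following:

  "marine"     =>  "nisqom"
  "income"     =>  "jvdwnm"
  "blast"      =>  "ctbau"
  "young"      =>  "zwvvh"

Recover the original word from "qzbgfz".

prayer

A repeating key of period 2 is used — shifts +1, +8 over and over.
Decoding qzbgfz: q−1=p, z−8=r, b−1=a, g−8=y, f−1=e, z−8=r.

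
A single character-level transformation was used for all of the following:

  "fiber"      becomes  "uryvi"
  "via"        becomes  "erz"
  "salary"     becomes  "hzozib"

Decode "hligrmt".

sorting

This is the alphabet-reversal cipher (Atbash): a becomes z, b becomes y, etc.
Decoding hligrmt: h↔s, l↔o, i↔r, g↔t, r↔i, m↔n, t↔g.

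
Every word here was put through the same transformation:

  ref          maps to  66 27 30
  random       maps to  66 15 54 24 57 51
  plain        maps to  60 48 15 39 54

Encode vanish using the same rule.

78 15 54 39 69 36

r(#18)→66 and e(#5)→27: differences scale by 3, so n = 3·pos + 12. Each letter becomes 3×(its alphabet position, a=1..z=26) + 12.
Applying it to vanish: v=22→78, a=1→15, n=14→54, i=9→39, s=19→69, h=8→36.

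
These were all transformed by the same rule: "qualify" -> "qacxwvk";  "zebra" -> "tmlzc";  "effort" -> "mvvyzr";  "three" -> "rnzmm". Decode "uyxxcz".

q(16)→q(16) and u(20)→a(0) fit y≡9x+2 (mod 26); the inverse of 9 mod 26 is 3. This is an affine cipher: with a=0,…,z=25, each position x becomes (9x+2) mod 26.
Decoding uyxxcz: u(20)→3·(20−2)≡2=c; y(24)→3·(24−2)≡14=o; x(23)→3·(23−2)≡11=l; x(23)→3·(23−2)≡11=l; c(2)→3·(2−2)≡0=a; z(25)→3·(25−2)≡17=r (all mod 26).

collar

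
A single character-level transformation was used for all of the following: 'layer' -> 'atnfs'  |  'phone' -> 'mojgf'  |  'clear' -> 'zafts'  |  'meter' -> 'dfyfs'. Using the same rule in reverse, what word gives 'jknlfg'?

oxygen

l(11)→a(0) and a(0)→t(19) fit y≡3x+19 (mod 26); the inverse of 3 mod 26 is 9. Treating letters as 0–25, the rule is x ↦ 3x + 19 (mod 26).
Decoding jknlfg: j(9)→9·(9−19)≡14=o; k(10)→9·(10−19)≡23=x; n(13)→9·(13−19)≡24=y; l(11)→9·(11−19)≡6=g; f(5)→9·(5−19)≡4=e; g(6)→9·(6−19)≡13=n (all mod 26).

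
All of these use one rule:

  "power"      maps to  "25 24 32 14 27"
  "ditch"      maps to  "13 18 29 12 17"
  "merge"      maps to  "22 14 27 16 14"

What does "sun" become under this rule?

28 30 23

p is letter #16 and maps to 25: an offset of 9. Each letter is replaced by its alphabet position (a=1..z=26) + 9.
Applying it to sun: s=19→28, u=21→30, n=14→23.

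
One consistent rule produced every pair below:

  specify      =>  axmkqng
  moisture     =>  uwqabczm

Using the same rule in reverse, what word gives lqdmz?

It's a constant shift of +8 (ROT8).
Undoing it on lqdmz: l−8=d, q−8=i, d−8=v, m−8=e, z−8=r.

diver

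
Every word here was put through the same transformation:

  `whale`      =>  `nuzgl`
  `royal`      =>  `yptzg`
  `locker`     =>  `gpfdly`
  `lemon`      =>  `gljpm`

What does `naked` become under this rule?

mzdli

Each letter's alphabet position (a=0..z=25) is mapped through 3·x+25 mod 26 — an affine cipher.
Applying it to naked: n(13)→3·13+25≡12=m; a(0)→3·0+25≡25=z; k(10)→3·10+25≡3=d; e(4)→3·4+25≡11=l; d(3)→3·3+25≡8=i (all mod 26).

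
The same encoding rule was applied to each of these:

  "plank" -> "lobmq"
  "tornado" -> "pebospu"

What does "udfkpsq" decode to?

project

The word is reversed, then every letter is shifted forward by 1.
Undoing it on udfkpsq: shift back: u−1=t, d−1=c, f−1=e, k−1=j, p−1=o, s−1=r, q−1=p → tcejorp; then reverse → project.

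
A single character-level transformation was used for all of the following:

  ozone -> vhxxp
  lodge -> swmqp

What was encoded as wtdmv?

pluck

The shift increases by 1 at each position, starting from +7: 7, 8, 9, ….
Reversing it on wtdmv: w−7=p, t−8=l, d−9=u, m−10=c, v−11=k.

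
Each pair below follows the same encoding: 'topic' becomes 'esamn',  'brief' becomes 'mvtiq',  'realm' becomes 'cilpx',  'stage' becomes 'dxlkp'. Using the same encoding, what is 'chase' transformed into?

nllwp

Shifts by position in topic: pos 0: t→e (+11), pos 1: o→s (+4), pos 2: p→a (+11), pos 3: i→m (+4) — repeating every 2. The shifts repeat in a cycle of length 2: positions 0,1,… shift by +11, +4, then the pattern repeats.
On chase: c+11=n, h+4=l, a+11=l, s+4=w, e+11=p.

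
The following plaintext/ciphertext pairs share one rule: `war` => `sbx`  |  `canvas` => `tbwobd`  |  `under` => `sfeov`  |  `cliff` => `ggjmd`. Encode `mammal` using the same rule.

mbnnbn

The output letters match the input read backwards, each shifted +1: war reversed is raw. The word is reversed, then every letter is shifted forward by 1.
On mammal: reverse → lammam; then shift: l+1=m, a+1=b, m+1=n, m+1=n, a+1=b, m+1=n.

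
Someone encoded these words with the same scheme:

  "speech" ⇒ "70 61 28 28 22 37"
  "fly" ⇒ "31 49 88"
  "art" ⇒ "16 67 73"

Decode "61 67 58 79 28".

s(#19)→70 and p(#16)→61: differences scale by 3, so n = 3·pos + 13. The formula is n = 3×(alphabet index, a=1) + 13.
Undoing it on 61 67 58 79 28: 61→(61−13)÷3=16=p, 67→(67−13)÷3=18=r, 58→(58−13)÷3=15=o, 79→(79−13)÷3=22=v, 28→(28−13)÷3=5=e.

prove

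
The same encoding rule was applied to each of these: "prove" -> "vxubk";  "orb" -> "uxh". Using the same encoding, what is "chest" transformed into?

inkyz

Compare letters: p→v is +6, r→x is +6, o→u is +6 — a constant shift. Every letter moves 6 places later in the alphabet, wrapping around z→a.
On chest: c+6=i, h+6=n, e+6=k, s+6=y, t+6=z.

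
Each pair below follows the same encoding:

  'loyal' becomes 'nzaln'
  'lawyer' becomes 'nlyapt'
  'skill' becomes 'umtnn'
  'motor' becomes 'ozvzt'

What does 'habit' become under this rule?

jldtv

Two shifts are in play — +11 for a/e/i/o/u, +2 for every other letter.
Applying it to habit: h(cons)+2=j, a(vowel)+11=l, b(cons)+2=d, i(vowel)+11=t, t(cons)+2=v.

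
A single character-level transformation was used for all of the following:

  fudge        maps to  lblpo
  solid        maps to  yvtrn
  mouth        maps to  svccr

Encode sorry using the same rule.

yvzai

In fudge: f→l is +6, u→b is +7, d→l is +8, g→p is +9 — the shift increases by 1 each position. Each letter shifts forward by (position + 6), i.e. 6, 7, 8, … — the shift grows by one for each successive letter.
Applying it to sorry: s+6=y, o+7=v, r+8=z, r+9=a, y+10=i.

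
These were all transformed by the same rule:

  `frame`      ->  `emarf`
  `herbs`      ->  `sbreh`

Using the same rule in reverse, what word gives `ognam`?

mango

The output letters match the input read backwards: frame reversed is emarf. It's just the letters in reverse order.
Decoding ognam: then reverse → mango.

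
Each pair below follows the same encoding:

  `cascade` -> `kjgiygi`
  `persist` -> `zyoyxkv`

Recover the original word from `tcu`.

own

The output letters match the input read backwards, each shifted +6: cascade reversed is edacsac. Two steps: reverse the string, then apply a Caesar shift of +6.
Undoing it on tcu: shift back: t−6=n, c−6=w, u−6=o → nwo; then reverse → own.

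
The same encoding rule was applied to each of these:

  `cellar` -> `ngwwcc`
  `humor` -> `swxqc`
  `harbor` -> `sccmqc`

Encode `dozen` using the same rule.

The shift depends on letter class: consonant c→n is +11, but vowel e→g is +2. Two shifts are in play — +2 for a/e/i/o/u, +11 for every other letter.
On dozen: d(cons)+11=o, o(vowel)+2=q, z(cons)+11=k, e(vowel)+2=g, n(cons)+11=y.

oqkgy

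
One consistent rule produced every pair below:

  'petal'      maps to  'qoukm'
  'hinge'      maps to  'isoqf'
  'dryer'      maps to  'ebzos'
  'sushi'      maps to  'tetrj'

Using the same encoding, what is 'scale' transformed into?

Shifts by position in petal: pos 0: p→q (+1), pos 1: e→o (+10), pos 2: t→u (+1), pos 3: a→k (+10) — repeating every 2. A repeating key of period 2 is used — shifts +1, +10 over and over.
For scale: s+1=t, c+10=m, a+1=b, l+10=v, e+1=f.

tmbvf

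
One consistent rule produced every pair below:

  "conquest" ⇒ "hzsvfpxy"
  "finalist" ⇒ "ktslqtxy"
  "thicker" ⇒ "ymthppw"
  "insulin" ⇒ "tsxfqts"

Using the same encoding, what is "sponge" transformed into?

The rule splits by letter class: vowels +11, consonants +5.
For sponge: s(cons)+5=x, p(cons)+5=u, o(vowel)+11=z, n(cons)+5=s, g(cons)+5=l, e(vowel)+11=p.

xuzslp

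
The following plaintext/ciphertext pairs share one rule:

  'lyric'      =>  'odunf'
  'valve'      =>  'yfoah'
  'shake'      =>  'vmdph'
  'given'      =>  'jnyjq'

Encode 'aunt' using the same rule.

dzqy

Shifts by position in lyric: pos 0: l→o (+3), pos 1: y→d (+5), pos 2: r→u (+3), pos 3: i→n (+5) — repeating every 2. It's a Vigenère-style cipher with numeric key [3,5]: position i shifts by key[i mod 2].
For aunt: a+3=d, u+5=z, n+3=q, t+5=y.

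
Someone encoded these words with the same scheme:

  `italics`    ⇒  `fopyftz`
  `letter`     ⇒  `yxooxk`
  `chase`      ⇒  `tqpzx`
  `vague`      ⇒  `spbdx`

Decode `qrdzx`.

house

This is an affine cipher: with a=0,…,z=25, each position x becomes (15x+15) mod 26.
Reversing it on qrdzx: q(16)→7·(16−15)≡7=h; r(17)→7·(17−15)≡14=o; d(3)→7·(3−15)≡20=u; z(25)→7·(25−15)≡18=s; x(23)→7·(23−15)≡4=e (all mod 26).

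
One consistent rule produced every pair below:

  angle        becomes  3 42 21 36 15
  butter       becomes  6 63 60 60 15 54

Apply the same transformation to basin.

a(#1)→3 and n(#14)→42: differences scale by 3, so n = 3·pos + 0. The formula is n = 3×(alphabet index, a=1).
Applying it to basin: b=2→6, a=1→3, s=19→57, i=9→27, n=14→42.

6 3 57 27 42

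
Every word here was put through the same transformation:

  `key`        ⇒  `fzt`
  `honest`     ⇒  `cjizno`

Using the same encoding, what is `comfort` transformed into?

Compare letters: k→f is +21, e→z is +21, y→t is +21 — a constant shift. It's a constant shift of +21 (ROT21).
Applying it to comfort: c+21=x, o+21=j, m+21=h, f+21=a, o+21=j, r+21=m, t+21=o.

xjhajmo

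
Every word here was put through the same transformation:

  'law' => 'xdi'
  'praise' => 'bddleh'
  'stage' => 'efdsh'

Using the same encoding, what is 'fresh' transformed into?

The shift depends on letter class: consonant l→x is +12, but vowel a→d is +3. Vowels shift forward by 3 and consonants shift forward by 12.
For fresh: f(cons)+12=r, r(cons)+12=d, e(vowel)+3=h, s(cons)+12=e, h(cons)+12=t.

rdhet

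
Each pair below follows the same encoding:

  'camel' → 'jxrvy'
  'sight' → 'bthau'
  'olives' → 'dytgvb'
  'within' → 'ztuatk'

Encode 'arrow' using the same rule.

xiidz

c(2)→j(9) and a(0)→x(23) fit y≡19x+23 (mod 26); the inverse of 19 mod 26 is 11. Each letter's alphabet position (a=0..z=25) is mapped through 19·x+23 mod 26 — an affine cipher.
Applying it to arrow: a(0)→19·0+23≡23=x; r(17)→19·17+23≡8=i; r(17)→19·17+23≡8=i; o(14)→19·14+23≡3=d; w(22)→19·22+23≡25=z (all mod 26).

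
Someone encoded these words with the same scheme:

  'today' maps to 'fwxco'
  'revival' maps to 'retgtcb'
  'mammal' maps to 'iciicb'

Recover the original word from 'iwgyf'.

t(19)→f(5) and o(14)→w(22) fit y≡7x+2 (mod 26); the inverse of 7 mod 26 is 15. Each letter's alphabet position (a=0..z=25) is mapped through 7·x+2 mod 26 — an affine cipher.
Decoding iwgyf: i(8)→15·(8−2)≡12=m; w(22)→15·(22−2)≡14=o; g(6)→15·(6−2)≡8=i; y(24)→15·(24−2)≡18=s; f(5)→15·(5−2)≡19=t (all mod 26).

moist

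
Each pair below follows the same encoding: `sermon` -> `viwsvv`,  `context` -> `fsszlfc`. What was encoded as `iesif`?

In sermon: s→v is +3, e→i is +4, r→w is +5, m→s is +6 — the shift increases by 1 each position. Letter i (0-indexed) is shifted by i+3, so successive shifts are 3, 4, 5, ….
Reversing it on iesif: i−3=f, e−4=a, s−5=n, i−6=c, f−7=y.

fancy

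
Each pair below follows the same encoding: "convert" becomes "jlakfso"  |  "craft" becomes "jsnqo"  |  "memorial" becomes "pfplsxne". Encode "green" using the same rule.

Treating letters as 0–25, the rule is x ↦ 11x + 13 (mod 26).
Applying it to green: g(6)→11·6+13≡1=b; r(17)→11·17+13≡18=s; e(4)→11·4+13≡5=f; e(4)→11·4+13≡5=f; n(13)→11·13+13≡0=a (all mod 26).

bsffa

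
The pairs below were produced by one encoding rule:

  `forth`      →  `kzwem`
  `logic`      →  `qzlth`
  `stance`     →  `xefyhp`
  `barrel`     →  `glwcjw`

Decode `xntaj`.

It's a Vigenère-style cipher with numeric key [5,11]: position i shifts by key[i mod 2].
Decoding xntaj: x−5=s, n−11=c, t−5=o, a−11=p, j−5=e.

scope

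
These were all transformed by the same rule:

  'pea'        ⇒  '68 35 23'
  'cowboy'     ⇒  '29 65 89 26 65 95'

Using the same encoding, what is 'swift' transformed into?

77 89 47 38 80

Each letter becomes 3×(its alphabet position, a=1..z=26) + 20.
On swift: s=19→77, w=23→89, i=9→47, f=6→38, t=20→80.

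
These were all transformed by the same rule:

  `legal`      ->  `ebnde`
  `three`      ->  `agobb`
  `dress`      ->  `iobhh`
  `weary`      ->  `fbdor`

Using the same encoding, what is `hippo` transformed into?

l(11)→e(4) and e(4)→b(1) fit y≡19x+3 (mod 26); the inverse of 19 mod 26 is 11. Each letter's alphabet position (a=0..z=25) is mapped through 19·x+3 mod 26 — an affine cipher.
For hippo: h(7)→19·7+3≡6=g; i(8)→19·8+3≡25=z; p(15)→19·15+3≡2=c; p(15)→19·15+3≡2=c; o(14)→19·14+3≡9=j (all mod 26).

gzccj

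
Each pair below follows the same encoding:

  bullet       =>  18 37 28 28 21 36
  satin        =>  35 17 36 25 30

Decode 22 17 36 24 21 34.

Letters become their 1-based position plus 16 (so a→17, b→18, …).
Undoing it on 22 17 36 24 21 34: 22→(22−16)÷1=6=f, 17→(17−16)÷1=1=a, 36→(36−16)÷1=20=t, 24→(24−16)÷1=8=h, 21→(21−16)÷1=5=e, 34→(34−16)÷1=18=r.

father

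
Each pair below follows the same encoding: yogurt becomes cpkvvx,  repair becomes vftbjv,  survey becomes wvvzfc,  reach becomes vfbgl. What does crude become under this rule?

Vowels shift forward by 1 and consonants shift forward by 4.
Applying it to crude: c(cons)+4=g, r(cons)+4=v, u(vowel)+1=v, d(cons)+4=h, e(vowel)+1=f.

gvvhf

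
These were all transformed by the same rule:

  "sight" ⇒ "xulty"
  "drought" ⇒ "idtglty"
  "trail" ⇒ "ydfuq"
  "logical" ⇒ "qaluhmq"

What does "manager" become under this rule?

Shifts by position in sight: pos 0: s→x (+5), pos 1: i→u (+12), pos 2: g→l (+5), pos 3: h→t (+12) — repeating every 2. A repeating key of period 2 is used — shifts +5, +12 over and over.
Applying it to manager: m+5=r, a+12=m, n+5=s, a+12=m, g+5=l, e+12=q, r+5=w.

rmsmlqw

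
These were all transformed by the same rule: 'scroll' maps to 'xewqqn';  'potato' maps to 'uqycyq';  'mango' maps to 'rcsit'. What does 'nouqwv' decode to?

Shifts by position in scroll: pos 0: s→x (+5), pos 1: c→e (+2), pos 2: r→w (+5), pos 3: o→q (+2) — repeating every 2. The shifts repeat in a cycle of length 2: positions 0,1,… shift by +5, +2, then the pattern repeats.
Reversing it on nouqwv: n−5=i, o−2=m, u−5=p, q−2=o, w−5=r, v−2=t.

import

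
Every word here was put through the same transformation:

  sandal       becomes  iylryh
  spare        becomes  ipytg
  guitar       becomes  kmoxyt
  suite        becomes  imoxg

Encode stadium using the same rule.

ixyromw

s(18)→i(8) and a(0)→y(24) fit y≡15x+24 (mod 26); the inverse of 15 mod 26 is 7. Treating letters as 0–25, the rule is x ↦ 15x + 24 (mod 26).
Applying it to stadium: s(18)→15·18+24≡8=i; t(19)→15·19+24≡23=x; a(0)→15·0+24≡24=y; d(3)→15·3+24≡17=r; i(8)→15·8+24≡14=o; u(20)→15·20+24≡12=m; m(12)→15·12+24≡22=w (all mod 26).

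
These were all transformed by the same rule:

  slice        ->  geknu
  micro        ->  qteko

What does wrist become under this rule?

The output letters match the input read backwards, each shifted +2: slice reversed is ecils. Two steps: reverse the string, then apply a Caesar shift of +2.
For wrist: reverse → tsirw; then shift: t+2=v, s+2=u, i+2=k, r+2=t, w+2=y.

vukty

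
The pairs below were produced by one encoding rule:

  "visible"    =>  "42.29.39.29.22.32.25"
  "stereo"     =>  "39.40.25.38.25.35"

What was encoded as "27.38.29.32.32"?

grill

v is letter #22 and maps to 42: an offset of 20. Each letter is replaced by its alphabet position (a=1..z=26) + 20.
Undoing it on 27.38.29.32.32: 27→(27−20)÷1=7=g, 38→(38−20)÷1=18=r, 29→(29−20)÷1=9=i, 32→(32−20)÷1=12=l, 32→(32−20)÷1=12=l.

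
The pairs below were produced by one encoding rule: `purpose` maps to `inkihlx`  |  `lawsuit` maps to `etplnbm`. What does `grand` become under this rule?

zktgw

It's a constant shift of +19 (ROT19).
On grand: g+19=z, r+19=k, a+19=t, n+19=g, d+19=w.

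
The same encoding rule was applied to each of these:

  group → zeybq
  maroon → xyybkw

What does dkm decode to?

The output letters match the input read backwards, each shifted +10: group reversed is puorg. Two steps: reverse the string, then apply a Caesar shift of +10.
Reversing it on dkm: shift back: d−10=t, k−10=a, m−10=c → tac; then reverse → cat.

cat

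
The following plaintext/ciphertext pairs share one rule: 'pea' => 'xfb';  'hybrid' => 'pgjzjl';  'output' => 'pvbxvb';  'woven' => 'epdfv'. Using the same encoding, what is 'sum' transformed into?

The shift depends on letter class: consonant p→x is +8, but vowel e→f is +1. The rule splits by letter class: vowels +1, consonants +8.
For sum: s(cons)+8=a, u(vowel)+1=v, m(cons)+8=u.

avu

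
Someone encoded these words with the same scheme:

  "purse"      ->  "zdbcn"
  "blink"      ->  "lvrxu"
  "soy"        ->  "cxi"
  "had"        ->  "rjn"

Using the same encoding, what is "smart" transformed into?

cwjbd

The shift depends on letter class: consonant p→z is +10, but vowel u→d is +9. Two shifts are in play — +9 for a/e/i/o/u, +10 for every other letter.
For smart: s(cons)+10=c, m(cons)+10=w, a(vowel)+9=j, r(cons)+10=b, t(cons)+10=d.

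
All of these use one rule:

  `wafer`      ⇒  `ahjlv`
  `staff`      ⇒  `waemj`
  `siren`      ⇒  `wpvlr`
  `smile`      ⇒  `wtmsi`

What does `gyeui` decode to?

It's a Vigenère-style cipher with numeric key [4,7]: position i shifts by key[i mod 2].
Decoding gyeui: g−4=c, y−7=r, e−4=a, u−7=n, i−4=e.

crane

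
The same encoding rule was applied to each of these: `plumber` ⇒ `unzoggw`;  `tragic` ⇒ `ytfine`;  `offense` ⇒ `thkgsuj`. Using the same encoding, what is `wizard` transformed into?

bkecwf

Shifts by position in plumber: pos 0: p→u (+5), pos 1: l→n (+2), pos 2: u→z (+5), pos 3: m→o (+2) — repeating every 2. The shifts repeat in a cycle of length 2: positions 0,1,… shift by +5, +2, then the pattern repeats.
On wizard: w+5=b, i+2=k, z+5=e, a+2=c, r+5=w, d+2=f.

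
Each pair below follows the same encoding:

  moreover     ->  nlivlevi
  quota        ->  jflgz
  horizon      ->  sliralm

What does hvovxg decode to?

select

Each pair mirrors across the alphabet (m↔n, o↔l, r↔i): positions sum to 25. Letters are reflected about the middle of the alphabet (position → 25−position): Atbash.
Reversing it on hvovxg: h↔s, v↔e, o↔l, v↔e, x↔c, g↔t.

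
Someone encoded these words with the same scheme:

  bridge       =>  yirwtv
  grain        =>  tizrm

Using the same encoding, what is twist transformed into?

Each pair mirrors across the alphabet (b↔y, r↔i, i↔r): positions sum to 25. Each letter is replaced by its mirror in the alphabet: a↔z, b↔y, c↔x, and so on (the Atbash cipher).
Applying it to twist: t↔g, w↔d, i↔r, s↔h, t↔g.

gdrhg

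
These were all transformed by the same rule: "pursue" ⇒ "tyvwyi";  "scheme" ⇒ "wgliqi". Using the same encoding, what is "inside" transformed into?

mrwmhi

Compare letters: p→t is +4, u→y is +4, r→v is +4 — a constant shift. Each letter is shifted forward by 4 in the alphabet (a Caesar shift of +4).
For inside: i+4=m, n+4=r, s+4=w, i+4=m, d+4=h, e+4=i.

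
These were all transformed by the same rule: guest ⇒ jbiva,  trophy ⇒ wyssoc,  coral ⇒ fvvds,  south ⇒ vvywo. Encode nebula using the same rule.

qlfxse

Shifts by position in guest: pos 0: g→j (+3), pos 1: u→b (+7), pos 2: e→i (+4), pos 3: s→v (+3), pos 4: t→a (+7) — repeating every 3. The shifts repeat in a cycle of length 3: positions 0,1,… shift by +3, +7, +4, then the pattern repeats.
On nebula: n+3=q, e+7=l, b+4=f, u+3=x, l+7=s, a+4=e.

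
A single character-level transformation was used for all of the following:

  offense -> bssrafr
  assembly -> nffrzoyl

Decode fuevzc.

Compare letters: o→b is +13, f→s is +13, f→s is +13 — a constant shift. This is a Caesar cipher with shift 13.
Undoing it on fuevzc: f−13=s, u−13=h, e−13=r, v−13=i, z−13=m, c−13=p.

shrimp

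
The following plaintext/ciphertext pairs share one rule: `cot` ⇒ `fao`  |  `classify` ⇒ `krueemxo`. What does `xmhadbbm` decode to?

The output letters match the input read backwards, each shifted +12: cot reversed is toc. The word is reversed, then every letter is shifted forward by 12.
Decoding xmhadbbm: shift back: x−12=l, m−12=a, h−12=v, a−12=o, d−12=r, b−12=p, b−12=p, m−12=a → lavorppa; then reverse → approval.

approval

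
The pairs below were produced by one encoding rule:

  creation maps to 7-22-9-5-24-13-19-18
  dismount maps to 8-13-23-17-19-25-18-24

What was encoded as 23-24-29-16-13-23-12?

c is letter #3 and maps to 7: an offset of 4. The number is (letter's place in the alphabet, a=1) + 4.
Decoding 23-24-29-16-13-23-12: 23→(23−4)÷1=19=s, 24→(24−4)÷1=20=t, 29→(29−4)÷1=25=y, 16→(16−4)÷1=12=l, 13→(13−4)÷1=9=i, 23→(23−4)÷1=19=s, 12→(12−4)÷1=8=h.

stylish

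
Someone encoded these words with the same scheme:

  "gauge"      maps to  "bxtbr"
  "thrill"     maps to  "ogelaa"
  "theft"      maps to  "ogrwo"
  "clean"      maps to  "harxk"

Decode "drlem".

weird

Each letter's alphabet position (a=0..z=25) is mapped through 5·x+23 mod 26 — an affine cipher.
Reversing it on drlem: d(3)→21·(3−23)≡22=w; r(17)→21·(17−23)≡4=e; l(11)→21·(11−23)≡8=i; e(4)→21·(4−23)≡17=r; m(12)→21·(12−23)≡3=d (all mod 26).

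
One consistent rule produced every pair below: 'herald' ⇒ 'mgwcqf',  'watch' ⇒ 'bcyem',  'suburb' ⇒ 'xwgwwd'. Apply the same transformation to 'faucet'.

Shifts by position in herald: pos 0: h→m (+5), pos 1: e→g (+2), pos 2: r→w (+5), pos 3: a→c (+2) — repeating every 2. The shifts repeat in a cycle of length 2: positions 0,1,… shift by +5, +2, then the pattern repeats.
Applying it to faucet: f+5=k, a+2=c, u+5=z, c+2=e, e+5=j, t+2=v.

kczejv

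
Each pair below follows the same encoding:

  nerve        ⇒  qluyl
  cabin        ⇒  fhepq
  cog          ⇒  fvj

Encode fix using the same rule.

The shift depends on letter class: consonant n→q is +3, but vowel e→l is +7. Vowels shift forward by 7 and consonants shift forward by 3.
On fix: f(cons)+3=i, i(vowel)+7=p, x(cons)+3=a.

ipa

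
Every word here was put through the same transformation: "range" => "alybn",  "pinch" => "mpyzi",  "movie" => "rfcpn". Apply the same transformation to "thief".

oipnu

r(17)→a(0) and a(0)→l(11) fit y≡7x+11 (mod 26); the inverse of 7 mod 26 is 15. This is an affine cipher: with a=0,…,z=25, each position x becomes (7x+11) mod 26.
For thief: t(19)→7·19+11≡14=o; h(7)→7·7+11≡8=i; i(8)→7·8+11≡15=p; e(4)→7·4+11≡13=n; f(5)→7·5+11≡20=u (all mod 26).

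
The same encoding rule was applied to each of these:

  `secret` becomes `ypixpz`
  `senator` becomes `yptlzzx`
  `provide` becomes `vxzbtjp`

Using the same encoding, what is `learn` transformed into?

The shift depends on letter class: consonant s→y is +6, but vowel e→p is +11. The rule splits by letter class: vowels +11, consonants +6.
For learn: l(cons)+6=r, e(vowel)+11=p, a(vowel)+11=l, r(cons)+6=x, n(cons)+6=t.

rplxt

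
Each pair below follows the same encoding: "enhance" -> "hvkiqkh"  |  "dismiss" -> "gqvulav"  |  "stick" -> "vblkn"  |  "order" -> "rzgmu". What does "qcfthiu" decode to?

A repeating key of period 2 is used — shifts +3, +8 over and over.
Undoing it on qcfthiu: q−3=n, c−8=u, f−3=c, t−8=l, h−3=e, i−8=a, u−3=r.

nuclear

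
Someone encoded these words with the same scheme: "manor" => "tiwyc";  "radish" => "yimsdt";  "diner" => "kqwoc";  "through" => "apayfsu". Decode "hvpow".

In manor: m→t is +7, a→i is +8, n→w is +9, o→y is +10 — the shift increases by 1 each position. The shift increases by 1 at each position, starting from +7: 7, 8, 9, ….
Decoding hvpow: h−7=a, v−8=n, p−9=g, o−10=e, w−11=l.

angel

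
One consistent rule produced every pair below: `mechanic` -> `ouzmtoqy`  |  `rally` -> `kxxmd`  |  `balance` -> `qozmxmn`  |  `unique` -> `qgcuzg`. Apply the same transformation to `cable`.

qxnmo

The output letters match the input read backwards, each shifted +12: mechanic reversed is cinahcem. Read the word backwards and shift each letter +12.
For cable: reverse → elbac; then shift: e+12=q, l+12=x, b+12=n, a+12=m, c+12=o.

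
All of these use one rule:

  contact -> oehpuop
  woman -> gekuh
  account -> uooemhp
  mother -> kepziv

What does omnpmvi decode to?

culture

c(2)→o(14) and o(14)→e(4) fit y≡23x+20 (mod 26); the inverse of 23 mod 26 is 17. Each letter's alphabet position (a=0..z=25) is mapped through 23·x+20 mod 26 — an affine cipher.
Undoing it on omnpmvi: o(14)→17·(14−20)≡2=c; m(12)→17·(12−20)≡20=u; n(13)→17·(13−20)≡11=l; p(15)→17·(15−20)≡19=t; m(12)→17·(12−20)≡20=u; v(21)→17·(21−20)≡17=r; i(8)→17·(8−20)≡4=e (all mod 26).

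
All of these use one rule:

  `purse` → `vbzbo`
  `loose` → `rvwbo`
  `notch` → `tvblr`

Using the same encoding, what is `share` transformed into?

yoiao

In purse: p→v is +6, u→b is +7, r→z is +8, s→b is +9 — the shift increases by 1 each position. Each letter shifts forward by (position + 6), i.e. 6, 7, 8, … — the shift grows by one for each successive letter.
Applying it to share: s+6=y, h+7=o, a+8=i, r+9=a, e+10=o.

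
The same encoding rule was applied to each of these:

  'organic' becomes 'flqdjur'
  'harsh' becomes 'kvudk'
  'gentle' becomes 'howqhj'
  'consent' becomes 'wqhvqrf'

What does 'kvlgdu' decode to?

The output letters match the input read backwards, each shifted +3: organic reversed is cinagro. Two steps: reverse the string, then apply a Caesar shift of +3.
Undoing it on kvlgdu: shift back: k−3=h, v−3=s, l−3=i, g−3=d, d−3=a, u−3=r → hsidar; then reverse → radish.

radish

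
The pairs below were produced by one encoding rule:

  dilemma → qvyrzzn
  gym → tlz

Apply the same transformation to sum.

fhz

Compare letters: d→q is +13, i→v is +13, l→y is +13 — a constant shift. Each letter is shifted forward by 13 in the alphabet (a Caesar shift of +13).
For sum: s+13=f, u+13=h, m+13=z.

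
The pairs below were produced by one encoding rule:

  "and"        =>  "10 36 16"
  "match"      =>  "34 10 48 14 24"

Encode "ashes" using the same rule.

10 46 24 18 46

a(#1)→10 and n(#14)→36: differences scale by 2, so n = 2·pos + 8. Each letter becomes 2×(its alphabet position, a=1..z=26) + 8.
Applying it to ashes: a=1→10, s=19→46, h=8→24, e=5→18, s=19→46.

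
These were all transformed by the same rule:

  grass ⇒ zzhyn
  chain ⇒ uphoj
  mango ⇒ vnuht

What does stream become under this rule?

thlyaz

The output letters match the input read backwards, each shifted +7: grass reversed is ssarg. The word is reversed, then every letter is shifted forward by 7.
For stream: reverse → maerts; then shift: m+7=t, a+7=h, e+7=l, r+7=y, t+7=a, s+7=z.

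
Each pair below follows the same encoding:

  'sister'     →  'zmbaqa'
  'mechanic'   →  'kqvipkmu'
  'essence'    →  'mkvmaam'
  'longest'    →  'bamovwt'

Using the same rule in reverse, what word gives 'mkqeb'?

twice

Read the word backwards and shift each letter +8.
Reversing it on mkqeb: shift back: m−8=e, k−8=c, q−8=i, e−8=w, b−8=t → eciwt; then reverse → twice.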